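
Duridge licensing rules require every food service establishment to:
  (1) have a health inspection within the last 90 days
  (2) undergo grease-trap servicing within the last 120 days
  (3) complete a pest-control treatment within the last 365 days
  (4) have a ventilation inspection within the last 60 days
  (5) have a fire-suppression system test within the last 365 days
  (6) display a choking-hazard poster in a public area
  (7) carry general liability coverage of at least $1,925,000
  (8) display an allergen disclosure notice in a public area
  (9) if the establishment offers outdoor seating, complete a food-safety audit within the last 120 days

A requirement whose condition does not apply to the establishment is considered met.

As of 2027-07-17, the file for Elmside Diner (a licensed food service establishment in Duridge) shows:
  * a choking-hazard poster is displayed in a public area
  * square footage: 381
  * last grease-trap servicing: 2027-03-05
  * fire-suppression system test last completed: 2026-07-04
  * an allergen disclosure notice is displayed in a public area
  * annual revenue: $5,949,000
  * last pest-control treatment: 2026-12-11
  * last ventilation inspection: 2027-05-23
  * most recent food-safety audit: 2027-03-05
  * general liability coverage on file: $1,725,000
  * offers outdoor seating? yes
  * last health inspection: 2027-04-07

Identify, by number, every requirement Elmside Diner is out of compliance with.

1. health inspection 101 days ago vs limit 90 → not met
2. grease-trap servicing 134 days ago vs limit 120 → not met
3. pest-control treatment 218 days ago vs limit 365 → met
4. ventilation inspection 55 days ago vs limit 60 → met
5. fire-suppression system test 378 days ago vs limit 365 → not met
6. choking-hazard poster present → met
7. general liability coverage $1,725,000 < $1,925,000 → not met
8. allergen disclosure notice present → met
9. condition 'offers outdoor seating' holds; food-safety audit 134 days ago vs limit 120 → not met
Not met: 1, 2, 5, 7, 9

1, 2, 5, 7, 9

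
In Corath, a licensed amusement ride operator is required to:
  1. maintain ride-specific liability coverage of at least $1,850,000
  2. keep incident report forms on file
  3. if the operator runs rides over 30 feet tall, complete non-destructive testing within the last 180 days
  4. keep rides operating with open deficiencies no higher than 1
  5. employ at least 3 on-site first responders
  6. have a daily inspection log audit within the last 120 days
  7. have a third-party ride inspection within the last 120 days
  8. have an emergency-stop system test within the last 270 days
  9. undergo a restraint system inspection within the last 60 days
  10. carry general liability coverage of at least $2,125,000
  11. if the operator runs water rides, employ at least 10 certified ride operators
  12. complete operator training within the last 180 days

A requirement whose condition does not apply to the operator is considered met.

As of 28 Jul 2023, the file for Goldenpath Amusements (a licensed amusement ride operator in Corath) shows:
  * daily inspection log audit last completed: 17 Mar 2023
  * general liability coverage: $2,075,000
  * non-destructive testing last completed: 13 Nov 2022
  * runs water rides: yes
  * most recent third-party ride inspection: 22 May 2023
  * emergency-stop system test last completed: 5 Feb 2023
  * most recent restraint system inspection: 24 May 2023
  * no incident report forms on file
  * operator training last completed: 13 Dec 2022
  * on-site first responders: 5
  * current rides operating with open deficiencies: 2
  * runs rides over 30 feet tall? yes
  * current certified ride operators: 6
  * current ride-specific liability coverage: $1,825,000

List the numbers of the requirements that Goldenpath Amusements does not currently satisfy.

1, 2, 3, 4, 6, 9, 10, 11, 12

1. ride-specific liability coverage $1,825,000 < $1,850,000 → not met
2. incident report forms absent → not met
3. condition 'runs rides over 30 feet tall' holds; non-destructive testing 257 days ago vs limit 180 → not met
4. rides operating with open deficiencies 2 > 1 → not met
5. on-site first responders 5 ≥ 3 → met
6. daily inspection log audit 133 days ago vs limit 120 → not met
7. third-party ride inspection 67 days ago vs limit 120 → met
8. emergency-stop system test 173 days ago vs limit 270 → met
9. restraint system inspection 65 days ago vs limit 60 → not met
10. general liability coverage $2,075,000 < $2,125,000 → not met
11. condition 'runs water rides' holds; certified ride operators 6 < 10 → not met
12. operator training 227 days ago vs limit 180 → not met
Not met: 1, 2, 3, 4, 6, 9, 10, 11, 12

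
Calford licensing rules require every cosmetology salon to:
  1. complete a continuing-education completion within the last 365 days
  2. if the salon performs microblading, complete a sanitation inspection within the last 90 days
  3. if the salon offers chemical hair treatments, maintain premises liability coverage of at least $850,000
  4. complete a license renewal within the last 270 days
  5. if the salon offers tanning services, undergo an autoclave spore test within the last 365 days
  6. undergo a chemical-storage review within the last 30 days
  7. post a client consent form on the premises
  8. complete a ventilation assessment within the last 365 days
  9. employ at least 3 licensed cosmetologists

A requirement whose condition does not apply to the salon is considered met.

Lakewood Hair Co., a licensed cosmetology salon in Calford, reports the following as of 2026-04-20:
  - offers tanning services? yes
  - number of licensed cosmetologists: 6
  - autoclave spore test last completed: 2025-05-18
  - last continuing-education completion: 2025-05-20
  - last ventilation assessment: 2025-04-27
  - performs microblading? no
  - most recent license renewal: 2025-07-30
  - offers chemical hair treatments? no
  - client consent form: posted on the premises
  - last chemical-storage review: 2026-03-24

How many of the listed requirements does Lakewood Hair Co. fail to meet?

1. continuing-education completion 335 days ago vs limit 365 → met
2. condition 'performs microblading' does not hold → requirement n/a → met
3. condition 'offers chemical hair treatments' does not hold → requirement n/a → met
4. license renewal 264 days ago vs limit 270 → met
5. condition 'offers tanning services' holds; autoclave spore test 337 days ago vs limit 365 → met
6. chemical-storage review 27 days ago vs limit 30 → met
7. client consent form present → met
8. ventilation assessment 358 days ago vs limit 365 → met
9. licensed cosmetologists 6 ≥ 3 → met
Not met: 0 of 9

0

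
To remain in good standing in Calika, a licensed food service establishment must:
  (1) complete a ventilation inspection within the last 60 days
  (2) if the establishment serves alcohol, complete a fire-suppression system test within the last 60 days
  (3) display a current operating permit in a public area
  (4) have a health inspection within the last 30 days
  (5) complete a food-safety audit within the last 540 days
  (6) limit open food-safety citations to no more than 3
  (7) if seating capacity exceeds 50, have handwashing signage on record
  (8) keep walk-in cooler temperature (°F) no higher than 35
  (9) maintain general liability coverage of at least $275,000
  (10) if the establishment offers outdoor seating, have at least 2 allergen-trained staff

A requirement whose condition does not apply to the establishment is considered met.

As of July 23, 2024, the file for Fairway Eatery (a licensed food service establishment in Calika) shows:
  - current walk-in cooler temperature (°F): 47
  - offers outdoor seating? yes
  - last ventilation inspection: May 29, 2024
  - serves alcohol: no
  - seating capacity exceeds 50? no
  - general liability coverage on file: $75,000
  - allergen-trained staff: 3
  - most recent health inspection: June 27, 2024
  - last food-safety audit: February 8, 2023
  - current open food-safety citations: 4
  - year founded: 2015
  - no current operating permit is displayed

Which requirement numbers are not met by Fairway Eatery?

3, 6, 8, 9

1. ventilation inspection 55 days ago vs limit 60 → met
2. condition 'serves alcohol' does not hold → requirement n/a → met
3. current operating permit absent → not met
4. health inspection 26 days ago vs limit 30 → met
5. food-safety audit 531 days ago vs limit 540 → met
6. open food-safety citations 4 > 3 → not met
7. condition 'seating capacity exceeds 50' does not hold → requirement n/a → met
8. walk-in cooler temperature (°F) 47 > 35 → not met
9. general liability coverage $75,000 < $275,000 → not met
10. condition 'offers outdoor seating' holds; allergen-trained staff 3 ≥ 2 → met
Not met: 3, 6, 8, 9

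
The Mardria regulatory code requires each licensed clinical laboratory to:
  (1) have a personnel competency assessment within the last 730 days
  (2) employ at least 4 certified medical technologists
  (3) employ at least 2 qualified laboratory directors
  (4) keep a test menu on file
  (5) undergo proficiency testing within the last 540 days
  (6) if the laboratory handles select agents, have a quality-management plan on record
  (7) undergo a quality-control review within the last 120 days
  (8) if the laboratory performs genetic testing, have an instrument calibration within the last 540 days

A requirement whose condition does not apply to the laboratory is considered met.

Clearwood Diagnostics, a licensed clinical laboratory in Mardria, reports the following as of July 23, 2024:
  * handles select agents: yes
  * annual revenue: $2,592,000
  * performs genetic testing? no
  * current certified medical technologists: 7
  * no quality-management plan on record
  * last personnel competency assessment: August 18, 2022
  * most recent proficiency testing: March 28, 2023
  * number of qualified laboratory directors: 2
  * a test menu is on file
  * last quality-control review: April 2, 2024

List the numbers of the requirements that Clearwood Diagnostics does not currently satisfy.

6

1. personnel competency assessment 705 days ago vs limit 730 → met
2. certified medical technologists 7 ≥ 4 → met
3. qualified laboratory directors 2 ≥ 2 → met
4. test menu present → met
5. proficiency testing 483 days ago vs limit 540 → met
6. condition 'handles select agents' holds; quality-management plan absent → not met
7. quality-control review 112 days ago vs limit 120 → met
8. condition 'performs genetic testing' does not hold → requirement n/a → met
Not met: 6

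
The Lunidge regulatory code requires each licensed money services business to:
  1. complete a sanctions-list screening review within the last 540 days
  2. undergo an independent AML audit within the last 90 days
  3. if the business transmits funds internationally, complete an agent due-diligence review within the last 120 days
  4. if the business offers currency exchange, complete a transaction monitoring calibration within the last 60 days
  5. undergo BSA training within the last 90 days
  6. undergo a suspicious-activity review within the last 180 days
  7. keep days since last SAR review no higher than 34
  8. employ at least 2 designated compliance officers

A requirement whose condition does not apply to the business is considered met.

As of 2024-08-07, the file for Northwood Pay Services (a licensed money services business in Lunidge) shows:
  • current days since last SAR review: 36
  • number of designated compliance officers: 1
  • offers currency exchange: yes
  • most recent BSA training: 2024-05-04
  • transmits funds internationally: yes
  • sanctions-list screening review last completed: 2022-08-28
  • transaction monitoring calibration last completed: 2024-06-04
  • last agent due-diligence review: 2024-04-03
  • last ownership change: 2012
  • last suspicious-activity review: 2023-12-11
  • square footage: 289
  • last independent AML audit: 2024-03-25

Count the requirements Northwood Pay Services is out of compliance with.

1. sanctions-list screening review 710 days ago vs limit 540 → not met
2. independent AML audit 135 days ago vs limit 90 → not met
3. condition 'transmits funds internationally' holds; agent due-diligence review 126 days ago vs limit 120 → not met
4. condition 'offers currency exchange' holds; transaction monitoring calibration 64 days ago vs limit 60 → not met
5. BSA training 95 days ago vs limit 90 → not met
6. suspicious-activity review 240 days ago vs limit 180 → not met
7. days since last SAR review 36 > 34 → not met
8. designated compliance officers 1 < 2 → not met
Not met: 8 of 8

8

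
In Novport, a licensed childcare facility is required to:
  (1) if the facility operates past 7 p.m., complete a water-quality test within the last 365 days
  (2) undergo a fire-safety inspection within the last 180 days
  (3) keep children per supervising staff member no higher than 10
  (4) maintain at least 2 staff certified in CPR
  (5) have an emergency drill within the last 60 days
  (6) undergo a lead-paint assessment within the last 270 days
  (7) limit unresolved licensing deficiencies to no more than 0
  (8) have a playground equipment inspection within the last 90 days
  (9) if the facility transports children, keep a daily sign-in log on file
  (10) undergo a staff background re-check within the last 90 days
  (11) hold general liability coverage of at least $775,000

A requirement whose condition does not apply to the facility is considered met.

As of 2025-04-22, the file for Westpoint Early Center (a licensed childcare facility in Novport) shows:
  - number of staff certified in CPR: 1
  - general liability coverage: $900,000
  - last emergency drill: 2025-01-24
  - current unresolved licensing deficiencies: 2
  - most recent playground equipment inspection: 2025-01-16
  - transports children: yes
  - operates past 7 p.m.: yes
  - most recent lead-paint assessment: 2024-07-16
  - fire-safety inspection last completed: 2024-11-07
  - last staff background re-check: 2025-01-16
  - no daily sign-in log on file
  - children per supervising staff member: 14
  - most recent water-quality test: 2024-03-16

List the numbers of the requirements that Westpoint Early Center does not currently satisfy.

1. condition 'operates past 7 p.m.' holds; water-quality test 402 days ago vs limit 365 → not met
2. fire-safety inspection 166 days ago vs limit 180 → met
3. children per supervising staff member 14 > 10 → not met
4. staff certified in CPR 1 < 2 → not met
5. emergency drill 88 days ago vs limit 60 → not met
6. lead-paint assessment 280 days ago vs limit 270 → not met
7. unresolved licensing deficiencies 2 > 0 → not met
8. playground equipment inspection 96 days ago vs limit 90 → not met
9. condition 'transports children' holds; daily sign-in log absent → not met
10. staff background re-check 96 days ago vs limit 90 → not met
11. general liability coverage $900,000 ≥ $775,000 → met
Not met: 1, 3, 4, 5, 6, 7, 8, 9, 10

1, 3, 4, 5, 6, 7, 8, 9, 10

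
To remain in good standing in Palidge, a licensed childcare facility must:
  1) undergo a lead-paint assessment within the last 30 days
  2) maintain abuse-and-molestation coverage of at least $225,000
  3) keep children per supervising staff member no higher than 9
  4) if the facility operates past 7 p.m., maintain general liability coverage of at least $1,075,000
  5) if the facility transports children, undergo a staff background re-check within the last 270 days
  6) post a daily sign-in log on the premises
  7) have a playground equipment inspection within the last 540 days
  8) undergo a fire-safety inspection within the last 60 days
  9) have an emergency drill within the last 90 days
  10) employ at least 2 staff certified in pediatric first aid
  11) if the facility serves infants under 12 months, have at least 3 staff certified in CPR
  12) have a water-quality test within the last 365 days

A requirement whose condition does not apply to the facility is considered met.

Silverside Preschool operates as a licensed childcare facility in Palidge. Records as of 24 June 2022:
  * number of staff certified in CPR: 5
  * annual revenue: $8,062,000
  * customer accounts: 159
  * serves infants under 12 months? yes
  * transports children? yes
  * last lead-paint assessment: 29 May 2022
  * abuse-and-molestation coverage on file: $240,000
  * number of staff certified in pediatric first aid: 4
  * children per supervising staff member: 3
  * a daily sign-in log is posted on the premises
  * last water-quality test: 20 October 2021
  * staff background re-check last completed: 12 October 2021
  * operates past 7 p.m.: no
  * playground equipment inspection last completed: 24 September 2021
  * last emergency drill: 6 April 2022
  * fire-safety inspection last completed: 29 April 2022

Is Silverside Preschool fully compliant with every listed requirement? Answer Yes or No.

1. lead-paint assessment 26 days ago vs limit 30 → met
2. abuse-and-molestation coverage $240,000 ≥ $225,000 → met
3. children per supervising staff member 3 ≤ 9 → met
4. condition 'operates past 7 p.m.' does not hold → requirement n/a → met
5. condition 'transports children' holds; staff background re-check 255 days ago vs limit 270 → met
6. daily sign-in log present → met
7. playground equipment inspection 273 days ago vs limit 540 → met
8. fire-safety inspection 56 days ago vs limit 60 → met
9. emergency drill 79 days ago vs limit 90 → met
10. staff certified in pediatric first aid 4 ≥ 2 → met
11. condition 'serves infants under 12 months' holds; staff certified in CPR 5 ≥ 3 → met
12. water-quality test 247 days ago vs limit 365 → met
All met.

Yes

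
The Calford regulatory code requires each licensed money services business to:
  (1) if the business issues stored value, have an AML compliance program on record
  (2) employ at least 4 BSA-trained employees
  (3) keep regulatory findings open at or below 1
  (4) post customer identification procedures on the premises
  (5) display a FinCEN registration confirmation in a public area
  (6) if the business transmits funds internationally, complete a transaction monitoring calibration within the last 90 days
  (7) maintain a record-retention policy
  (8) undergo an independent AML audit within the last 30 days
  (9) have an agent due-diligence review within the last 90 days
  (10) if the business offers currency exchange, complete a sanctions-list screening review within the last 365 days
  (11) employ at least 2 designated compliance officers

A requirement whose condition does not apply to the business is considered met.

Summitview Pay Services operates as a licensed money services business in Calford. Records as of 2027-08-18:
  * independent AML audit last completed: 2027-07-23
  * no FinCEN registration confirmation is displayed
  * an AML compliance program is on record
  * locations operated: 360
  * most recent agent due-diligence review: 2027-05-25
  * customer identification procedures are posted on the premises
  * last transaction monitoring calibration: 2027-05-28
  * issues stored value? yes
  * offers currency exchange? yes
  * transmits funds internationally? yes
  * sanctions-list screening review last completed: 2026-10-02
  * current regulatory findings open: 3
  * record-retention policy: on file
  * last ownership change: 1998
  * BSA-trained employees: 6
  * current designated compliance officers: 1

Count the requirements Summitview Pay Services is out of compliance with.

1. condition 'issues stored value' holds; AML compliance program present → met
2. BSA-trained employees 6 ≥ 4 → met
3. regulatory findings open 3 > 1 → not met
4. customer identification procedures present → met
5. FinCEN registration confirmation absent → not met
6. condition 'transmits funds internationally' holds; transaction monitoring calibration 82 days ago vs limit 90 → met
7. record-retention policy present → met
8. independent AML audit 26 days ago vs limit 30 → met
9. agent due-diligence review 85 days ago vs limit 90 → met
10. condition 'offers currency exchange' holds; sanctions-list screening review 320 days ago vs limit 365 → met
11. designated compliance officers 1 < 2 → not met
Not met: 3 of 11

3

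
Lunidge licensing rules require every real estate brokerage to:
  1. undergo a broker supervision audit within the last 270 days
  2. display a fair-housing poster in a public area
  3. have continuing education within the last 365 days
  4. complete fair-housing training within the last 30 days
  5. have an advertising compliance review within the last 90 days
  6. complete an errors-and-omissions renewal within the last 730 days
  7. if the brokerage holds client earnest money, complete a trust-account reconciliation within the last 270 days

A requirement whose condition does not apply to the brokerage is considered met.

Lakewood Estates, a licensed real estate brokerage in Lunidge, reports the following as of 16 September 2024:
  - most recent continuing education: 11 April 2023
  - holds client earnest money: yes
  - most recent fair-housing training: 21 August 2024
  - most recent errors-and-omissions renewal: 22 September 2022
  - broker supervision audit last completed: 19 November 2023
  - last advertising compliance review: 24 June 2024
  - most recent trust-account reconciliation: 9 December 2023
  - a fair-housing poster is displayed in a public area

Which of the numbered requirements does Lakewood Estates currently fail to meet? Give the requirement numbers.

1. broker supervision audit 302 days ago vs limit 270 → not met
2. fair-housing poster present → met
3. continuing education 524 days ago vs limit 365 → not met
4. fair-housing training 26 days ago vs limit 30 → met
5. advertising compliance review 84 days ago vs limit 90 → met
6. errors-and-omissions renewal 725 days ago vs limit 730 → met
7. condition 'holds client earnest money' holds; trust-account reconciliation 282 days ago vs limit 270 → not met
Not met: 1, 3, 7

1, 3, 7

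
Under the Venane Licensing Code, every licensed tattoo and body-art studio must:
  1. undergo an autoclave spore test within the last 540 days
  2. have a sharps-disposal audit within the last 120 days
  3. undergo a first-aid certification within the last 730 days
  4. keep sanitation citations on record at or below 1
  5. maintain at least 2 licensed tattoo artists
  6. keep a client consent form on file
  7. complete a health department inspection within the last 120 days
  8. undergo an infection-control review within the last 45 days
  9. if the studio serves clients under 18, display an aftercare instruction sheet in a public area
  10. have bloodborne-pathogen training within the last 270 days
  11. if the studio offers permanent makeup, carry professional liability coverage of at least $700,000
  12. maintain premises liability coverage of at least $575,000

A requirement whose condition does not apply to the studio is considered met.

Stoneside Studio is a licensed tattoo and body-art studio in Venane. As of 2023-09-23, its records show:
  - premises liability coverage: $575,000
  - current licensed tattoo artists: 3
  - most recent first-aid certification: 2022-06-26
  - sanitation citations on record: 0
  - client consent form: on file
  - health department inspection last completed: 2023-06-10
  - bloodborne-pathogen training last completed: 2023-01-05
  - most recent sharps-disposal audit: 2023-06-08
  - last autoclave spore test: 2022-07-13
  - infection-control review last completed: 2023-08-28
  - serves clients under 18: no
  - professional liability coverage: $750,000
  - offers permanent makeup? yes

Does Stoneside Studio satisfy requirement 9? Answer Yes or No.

Yes

9. condition 'serves clients under 18' does not hold → requirement n/a → met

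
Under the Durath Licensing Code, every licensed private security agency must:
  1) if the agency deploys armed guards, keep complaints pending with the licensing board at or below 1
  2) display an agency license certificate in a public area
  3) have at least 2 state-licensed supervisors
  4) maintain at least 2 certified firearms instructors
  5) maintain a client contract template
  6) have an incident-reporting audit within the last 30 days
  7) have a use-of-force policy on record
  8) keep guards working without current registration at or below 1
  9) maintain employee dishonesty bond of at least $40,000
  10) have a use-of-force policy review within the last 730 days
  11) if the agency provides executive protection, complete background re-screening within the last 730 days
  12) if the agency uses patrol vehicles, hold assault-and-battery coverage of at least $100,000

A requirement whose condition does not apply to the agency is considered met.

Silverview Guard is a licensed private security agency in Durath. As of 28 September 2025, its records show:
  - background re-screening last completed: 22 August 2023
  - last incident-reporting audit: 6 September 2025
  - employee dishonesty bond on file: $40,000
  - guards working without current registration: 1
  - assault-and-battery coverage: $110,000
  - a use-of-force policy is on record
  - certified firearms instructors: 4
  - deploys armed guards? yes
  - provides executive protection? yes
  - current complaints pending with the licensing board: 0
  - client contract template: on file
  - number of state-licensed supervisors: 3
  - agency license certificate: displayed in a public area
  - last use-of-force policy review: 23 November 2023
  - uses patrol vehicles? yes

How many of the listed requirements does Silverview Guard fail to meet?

1. condition 'deploys armed guards' holds; complaints pending with the licensing board 0 ≤ 1 → met
2. agency license certificate present → met
3. state-licensed supervisors 3 ≥ 2 → met
4. certified firearms instructors 4 ≥ 2 → met
5. client contract template present → met
6. incident-reporting audit 22 days ago vs limit 30 → met
7. use-of-force policy present → met
8. guards working without current registration 1 ≤ 1 → met
9. employee dishonesty bond $40,000 ≥ $40,000 → met
10. use-of-force policy review 675 days ago vs limit 730 → met
11. condition 'provides executive protection' holds; background re-screening 768 days ago vs limit 730 → not met
12. condition 'uses patrol vehicles' holds; assault-and-battery coverage $110,000 ≥ $100,000 → met
Not met: 1 of 12

1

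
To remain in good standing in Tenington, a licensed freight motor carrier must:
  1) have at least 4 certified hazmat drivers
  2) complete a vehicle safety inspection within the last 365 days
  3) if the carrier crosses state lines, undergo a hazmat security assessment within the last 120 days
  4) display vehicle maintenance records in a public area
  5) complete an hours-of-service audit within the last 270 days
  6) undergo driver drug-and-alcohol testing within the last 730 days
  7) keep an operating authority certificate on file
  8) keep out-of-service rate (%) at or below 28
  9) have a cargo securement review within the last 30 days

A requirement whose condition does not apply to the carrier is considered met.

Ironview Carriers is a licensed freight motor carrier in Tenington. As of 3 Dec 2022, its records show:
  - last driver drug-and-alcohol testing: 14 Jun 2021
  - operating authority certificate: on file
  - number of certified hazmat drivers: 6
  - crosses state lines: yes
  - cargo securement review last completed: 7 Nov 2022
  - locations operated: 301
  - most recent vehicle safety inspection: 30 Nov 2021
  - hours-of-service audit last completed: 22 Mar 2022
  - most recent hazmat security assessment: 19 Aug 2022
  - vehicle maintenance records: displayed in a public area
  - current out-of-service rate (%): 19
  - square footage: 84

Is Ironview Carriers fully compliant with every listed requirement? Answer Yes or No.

No

1. certified hazmat drivers 6 ≥ 4 → met
2. vehicle safety inspection 368 days ago vs limit 365 → not met
3. condition 'crosses state lines' holds; hazmat security assessment 106 days ago vs limit 120 → met
4. vehicle maintenance records present → met
5. hours-of-service audit 256 days ago vs limit 270 → met
6. driver drug-and-alcohol testing 537 days ago vs limit 730 → met
7. operating authority certificate present → met
8. out-of-service rate (%) 19 ≤ 28 → met
9. cargo securement review 26 days ago vs limit 30 → met
Not met: 2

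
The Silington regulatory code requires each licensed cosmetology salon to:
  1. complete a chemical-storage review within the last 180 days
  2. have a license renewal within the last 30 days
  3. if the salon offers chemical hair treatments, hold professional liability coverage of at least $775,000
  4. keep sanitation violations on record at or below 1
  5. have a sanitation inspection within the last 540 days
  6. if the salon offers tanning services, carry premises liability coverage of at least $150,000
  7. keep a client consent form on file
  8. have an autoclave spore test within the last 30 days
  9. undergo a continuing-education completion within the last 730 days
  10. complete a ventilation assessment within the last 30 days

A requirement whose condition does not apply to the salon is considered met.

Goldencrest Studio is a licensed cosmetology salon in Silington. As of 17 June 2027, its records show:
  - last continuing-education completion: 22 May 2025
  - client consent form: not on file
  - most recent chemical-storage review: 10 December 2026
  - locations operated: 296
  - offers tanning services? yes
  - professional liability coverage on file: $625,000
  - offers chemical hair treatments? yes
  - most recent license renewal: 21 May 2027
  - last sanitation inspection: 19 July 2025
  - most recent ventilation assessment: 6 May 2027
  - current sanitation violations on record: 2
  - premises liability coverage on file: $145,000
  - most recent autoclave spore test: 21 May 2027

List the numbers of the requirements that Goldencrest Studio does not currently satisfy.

1. chemical-storage review 189 days ago vs limit 180 → not met
2. license renewal 27 days ago vs limit 30 → met
3. condition 'offers chemical hair treatments' holds; professional liability coverage $625,000 < $775,000 → not met
4. sanitation violations on record 2 > 1 → not met
5. sanitation inspection 698 days ago vs limit 540 → not met
6. condition 'offers tanning services' holds; premises liability coverage $145,000 < $150,000 → not met
7. client consent form absent → not met
8. autoclave spore test 27 days ago vs limit 30 → met
9. continuing-education completion 756 days ago vs limit 730 → not met
10. ventilation assessment 42 days ago vs limit 30 → not met
Not met: 1, 3, 4, 5, 6, 7, 9, 10

1, 3, 4, 5, 6, 7, 9, 10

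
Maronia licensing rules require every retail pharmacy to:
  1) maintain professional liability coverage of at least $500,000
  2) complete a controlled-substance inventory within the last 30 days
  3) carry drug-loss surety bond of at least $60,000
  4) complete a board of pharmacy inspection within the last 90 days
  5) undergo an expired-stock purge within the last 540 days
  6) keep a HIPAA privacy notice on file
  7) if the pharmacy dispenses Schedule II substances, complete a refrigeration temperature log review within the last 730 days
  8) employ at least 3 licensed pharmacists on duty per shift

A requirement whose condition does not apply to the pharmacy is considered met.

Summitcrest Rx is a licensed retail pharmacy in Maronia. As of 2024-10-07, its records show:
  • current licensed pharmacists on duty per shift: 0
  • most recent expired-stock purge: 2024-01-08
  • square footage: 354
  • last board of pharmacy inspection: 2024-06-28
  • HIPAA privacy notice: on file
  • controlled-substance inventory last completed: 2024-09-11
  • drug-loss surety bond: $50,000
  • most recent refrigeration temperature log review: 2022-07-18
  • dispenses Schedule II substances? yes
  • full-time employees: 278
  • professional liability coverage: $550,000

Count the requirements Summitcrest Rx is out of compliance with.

1. professional liability coverage $550,000 ≥ $500,000 → met
2. controlled-substance inventory 26 days ago vs limit 30 → met
3. drug-loss surety bond $50,000 < $60,000 → not met
4. board of pharmacy inspection 101 days ago vs limit 90 → not met
5. expired-stock purge 273 days ago vs limit 540 → met
6. HIPAA privacy notice present → met
7. condition 'dispenses Schedule II substances' holds; refrigeration temperature log review 812 days ago vs limit 730 → not met
8. licensed pharmacists on duty per shift 0 < 3 → not met
Not met: 4 of 8

4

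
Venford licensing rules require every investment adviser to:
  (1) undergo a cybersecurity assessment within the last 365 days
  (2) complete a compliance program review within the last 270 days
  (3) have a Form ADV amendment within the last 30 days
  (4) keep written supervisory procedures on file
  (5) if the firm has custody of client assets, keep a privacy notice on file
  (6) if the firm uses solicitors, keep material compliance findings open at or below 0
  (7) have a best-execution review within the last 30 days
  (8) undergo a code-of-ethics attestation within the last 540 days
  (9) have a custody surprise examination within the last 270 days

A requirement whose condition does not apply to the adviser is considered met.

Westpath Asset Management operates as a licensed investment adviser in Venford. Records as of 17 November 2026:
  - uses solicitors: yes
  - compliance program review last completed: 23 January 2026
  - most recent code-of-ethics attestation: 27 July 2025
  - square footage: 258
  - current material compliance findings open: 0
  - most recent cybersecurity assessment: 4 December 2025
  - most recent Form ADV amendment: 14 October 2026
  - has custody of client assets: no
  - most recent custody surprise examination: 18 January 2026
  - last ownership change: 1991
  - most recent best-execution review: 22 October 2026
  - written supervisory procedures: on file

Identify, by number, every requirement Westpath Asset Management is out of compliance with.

2, 3, 9

1. cybersecurity assessment 348 days ago vs limit 365 → met
2. compliance program review 298 days ago vs limit 270 → not met
3. Form ADV amendment 34 days ago vs limit 30 → not met
4. written supervisory procedures present → met
5. condition 'has custody of client assets' does not hold → requirement n/a → met
6. condition 'uses solicitors' holds; material compliance findings open 0 ≤ 0 → met
7. best-execution review 26 days ago vs limit 30 → met
8. code-of-ethics attestation 478 days ago vs limit 540 → met
9. custody surprise examination 303 days ago vs limit 270 → not met
Not met: 2, 3, 9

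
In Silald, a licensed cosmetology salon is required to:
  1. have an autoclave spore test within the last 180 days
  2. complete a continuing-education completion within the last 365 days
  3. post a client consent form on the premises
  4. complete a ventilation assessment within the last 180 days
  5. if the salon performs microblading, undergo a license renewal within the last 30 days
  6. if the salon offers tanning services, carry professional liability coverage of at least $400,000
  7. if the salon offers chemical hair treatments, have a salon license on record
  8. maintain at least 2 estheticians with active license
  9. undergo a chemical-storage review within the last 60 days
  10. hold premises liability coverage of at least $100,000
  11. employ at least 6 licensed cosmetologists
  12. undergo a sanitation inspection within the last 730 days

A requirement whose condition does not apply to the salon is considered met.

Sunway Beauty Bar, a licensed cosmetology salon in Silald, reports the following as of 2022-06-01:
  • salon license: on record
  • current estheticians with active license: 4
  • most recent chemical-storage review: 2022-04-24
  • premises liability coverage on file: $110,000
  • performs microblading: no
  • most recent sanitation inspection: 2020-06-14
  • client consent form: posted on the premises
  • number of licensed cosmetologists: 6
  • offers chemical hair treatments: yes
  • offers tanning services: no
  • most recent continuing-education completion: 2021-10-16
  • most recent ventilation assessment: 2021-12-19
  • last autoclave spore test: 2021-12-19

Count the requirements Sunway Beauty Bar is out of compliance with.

0

1. autoclave spore test 164 days ago vs limit 180 → met
2. continuing-education completion 228 days ago vs limit 365 → met
3. client consent form present → met
4. ventilation assessment 164 days ago vs limit 180 → met
5. condition 'performs microblading' does not hold → requirement n/a → met
6. condition 'offers tanning services' does not hold → requirement n/a → met
7. condition 'offers chemical hair treatments' holds; salon license present → met
8. estheticians with active license 4 ≥ 2 → met
9. chemical-storage review 38 days ago vs limit 60 → met
10. premises liability coverage $110,000 ≥ $100,000 → met
11. licensed cosmetologists 6 ≥ 6 → met
12. sanitation inspection 717 days ago vs limit 730 → met
Not met: 0 of 12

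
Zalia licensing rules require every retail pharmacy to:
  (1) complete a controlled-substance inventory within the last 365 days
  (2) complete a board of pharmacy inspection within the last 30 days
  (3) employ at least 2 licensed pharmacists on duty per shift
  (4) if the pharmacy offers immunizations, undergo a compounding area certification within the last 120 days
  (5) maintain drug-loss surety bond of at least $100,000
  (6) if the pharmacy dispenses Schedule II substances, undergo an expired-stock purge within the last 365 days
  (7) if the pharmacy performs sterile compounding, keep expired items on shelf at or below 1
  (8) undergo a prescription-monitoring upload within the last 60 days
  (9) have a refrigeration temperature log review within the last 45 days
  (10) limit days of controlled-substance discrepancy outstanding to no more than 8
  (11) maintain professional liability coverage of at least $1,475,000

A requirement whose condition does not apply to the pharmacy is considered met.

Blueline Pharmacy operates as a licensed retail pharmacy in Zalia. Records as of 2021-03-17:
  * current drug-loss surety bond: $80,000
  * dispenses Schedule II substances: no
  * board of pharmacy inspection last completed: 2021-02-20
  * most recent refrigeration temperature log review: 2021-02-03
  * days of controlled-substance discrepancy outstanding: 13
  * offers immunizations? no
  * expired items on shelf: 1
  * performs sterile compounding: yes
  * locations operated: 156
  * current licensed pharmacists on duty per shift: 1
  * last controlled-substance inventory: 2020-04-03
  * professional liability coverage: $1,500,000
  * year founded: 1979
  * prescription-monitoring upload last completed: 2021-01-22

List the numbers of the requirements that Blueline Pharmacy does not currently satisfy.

1. controlled-substance inventory 348 days ago vs limit 365 → met
2. board of pharmacy inspection 25 days ago vs limit 30 → met
3. licensed pharmacists on duty per shift 1 < 2 → not met
4. condition 'offers immunizations' does not hold → requirement n/a → met
5. drug-loss surety bond $80,000 < $100,000 → not met
6. condition 'dispenses Schedule II substances' does not hold → requirement n/a → met
7. condition 'performs sterile compounding' holds; expired items on shelf 1 ≤ 1 → met
8. prescription-monitoring upload 54 days ago vs limit 60 → met
9. refrigeration temperature log review 42 days ago vs limit 45 → met
10. days of controlled-substance discrepancy outstanding 13 > 8 → not met
11. professional liability coverage $1,500,000 ≥ $1,475,000 → met
Not met: 3, 5, 10

3, 5, 10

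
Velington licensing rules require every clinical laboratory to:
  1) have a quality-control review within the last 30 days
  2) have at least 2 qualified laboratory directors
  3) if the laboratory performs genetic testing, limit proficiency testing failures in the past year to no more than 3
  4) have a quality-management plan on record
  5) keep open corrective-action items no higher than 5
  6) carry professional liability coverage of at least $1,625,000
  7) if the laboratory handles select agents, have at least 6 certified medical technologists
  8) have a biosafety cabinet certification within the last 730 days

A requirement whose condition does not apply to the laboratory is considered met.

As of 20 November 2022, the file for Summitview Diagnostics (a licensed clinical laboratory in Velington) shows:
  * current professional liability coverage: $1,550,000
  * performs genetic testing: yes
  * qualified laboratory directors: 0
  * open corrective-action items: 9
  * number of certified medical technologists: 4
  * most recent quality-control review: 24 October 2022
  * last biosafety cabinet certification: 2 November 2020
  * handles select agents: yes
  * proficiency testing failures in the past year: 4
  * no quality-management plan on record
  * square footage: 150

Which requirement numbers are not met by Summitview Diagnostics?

2, 3, 4, 5, 6, 7, 8

1. quality-control review 27 days ago vs limit 30 → met
2. qualified laboratory directors 0 < 2 → not met
3. condition 'performs genetic testing' holds; proficiency testing failures in the past year 4 > 3 → not met
4. quality-management plan absent → not met
5. open corrective-action items 9 > 5 → not met
6. professional liability coverage $1,550,000 < $1,625,000 → not met
7. condition 'handles select agents' holds; certified medical technologists 4 < 6 → not met
8. biosafety cabinet certification 748 days ago vs limit 730 → not met
Not met: 2, 3, 4, 5, 6, 7, 8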